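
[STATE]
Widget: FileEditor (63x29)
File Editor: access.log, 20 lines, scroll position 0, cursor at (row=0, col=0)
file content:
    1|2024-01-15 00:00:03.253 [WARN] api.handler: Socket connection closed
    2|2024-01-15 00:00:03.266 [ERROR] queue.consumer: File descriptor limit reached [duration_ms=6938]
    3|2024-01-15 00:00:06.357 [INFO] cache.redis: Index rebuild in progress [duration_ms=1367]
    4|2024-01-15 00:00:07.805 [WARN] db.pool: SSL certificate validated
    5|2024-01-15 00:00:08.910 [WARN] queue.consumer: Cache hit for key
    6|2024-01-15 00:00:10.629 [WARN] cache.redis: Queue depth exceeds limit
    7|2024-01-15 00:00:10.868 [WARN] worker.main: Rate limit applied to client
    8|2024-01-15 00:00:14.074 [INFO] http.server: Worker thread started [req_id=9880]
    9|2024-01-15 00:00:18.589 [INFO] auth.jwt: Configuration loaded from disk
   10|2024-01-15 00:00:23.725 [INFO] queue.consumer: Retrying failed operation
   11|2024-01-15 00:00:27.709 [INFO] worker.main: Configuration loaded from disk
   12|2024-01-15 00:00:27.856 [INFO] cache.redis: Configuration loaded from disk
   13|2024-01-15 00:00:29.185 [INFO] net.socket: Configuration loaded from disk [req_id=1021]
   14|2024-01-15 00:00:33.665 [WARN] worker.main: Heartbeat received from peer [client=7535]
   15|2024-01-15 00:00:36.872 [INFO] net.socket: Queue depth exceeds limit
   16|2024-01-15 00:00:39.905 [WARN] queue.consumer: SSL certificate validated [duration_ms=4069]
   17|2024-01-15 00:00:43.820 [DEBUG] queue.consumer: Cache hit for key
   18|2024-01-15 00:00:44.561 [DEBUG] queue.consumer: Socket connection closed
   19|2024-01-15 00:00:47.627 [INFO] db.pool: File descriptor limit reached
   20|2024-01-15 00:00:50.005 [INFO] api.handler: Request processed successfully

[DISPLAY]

█024-01-15 00:00:03.253 [WARN] api.handler: Socket connection ▲
2024-01-15 00:00:03.266 [ERROR] queue.consumer: File descripto█
2024-01-15 00:00:06.357 [INFO] cache.redis: Index rebuild in p░
2024-01-15 00:00:07.805 [WARN] db.pool: SSL certificate valida░
2024-01-15 00:00:08.910 [WARN] queue.consumer: Cache hit for k░
2024-01-15 00:00:10.629 [WARN] cache.redis: Queue depth exceed░
2024-01-15 00:00:10.868 [WARN] worker.main: Rate limit applied░
2024-01-15 00:00:14.074 [INFO] http.server: Worker thread star░
2024-01-15 00:00:18.589 [INFO] auth.jwt: Configuration loaded ░
2024-01-15 00:00:23.725 [INFO] queue.consumer: Retrying failed░
2024-01-15 00:00:27.709 [INFO] worker.main: Configuration load░
2024-01-15 00:00:27.856 [INFO] cache.redis: Configuration load░
2024-01-15 00:00:29.185 [INFO] net.socket: Configuration loade░
2024-01-15 00:00:33.665 [WARN] worker.main: Heartbeat received░
2024-01-15 00:00:36.872 [INFO] net.socket: Queue depth exceeds░
2024-01-15 00:00:39.905 [WARN] queue.consumer: SSL certificate░
2024-01-15 00:00:43.820 [DEBUG] queue.consumer: Cache hit for ░
2024-01-15 00:00:44.561 [DEBUG] queue.consumer: Socket connect░
2024-01-15 00:00:47.627 [INFO] db.pool: File descriptor limit ░
2024-01-15 00:00:50.005 [INFO] api.handler: Request processed ░
                                                              ░
                                                              ░
                                                              ░
                                                              ░
                                                              ░
                                                              ░
                                                              ░
                                                              ░
                                                              ▼


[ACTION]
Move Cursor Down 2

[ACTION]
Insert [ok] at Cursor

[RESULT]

2024-01-15 00:00:03.253 [WARN] api.handler: Socket connection ▲
2024-01-15 00:00:03.266 [ERROR] queue.consumer: File descripto█
ok█024-01-15 00:00:06.357 [INFO] cache.redis: Index rebuild in░
2024-01-15 00:00:07.805 [WARN] db.pool: SSL certificate valida░
2024-01-15 00:00:08.910 [WARN] queue.consumer: Cache hit for k░
2024-01-15 00:00:10.629 [WARN] cache.redis: Queue depth exceed░
2024-01-15 00:00:10.868 [WARN] worker.main: Rate limit applied░
2024-01-15 00:00:14.074 [INFO] http.server: Worker thread star░
2024-01-15 00:00:18.589 [INFO] auth.jwt: Configuration loaded ░
2024-01-15 00:00:23.725 [INFO] queue.consumer: Retrying failed░
2024-01-15 00:00:27.709 [INFO] worker.main: Configuration load░
2024-01-15 00:00:27.856 [INFO] cache.redis: Configuration load░
2024-01-15 00:00:29.185 [INFO] net.socket: Configuration loade░
2024-01-15 00:00:33.665 [WARN] worker.main: Heartbeat received░
2024-01-15 00:00:36.872 [INFO] net.socket: Queue depth exceeds░
2024-01-15 00:00:39.905 [WARN] queue.consumer: SSL certificate░
2024-01-15 00:00:43.820 [DEBUG] queue.consumer: Cache hit for ░
2024-01-15 00:00:44.561 [DEBUG] queue.consumer: Socket connect░
2024-01-15 00:00:47.627 [INFO] db.pool: File descriptor limit ░
2024-01-15 00:00:50.005 [INFO] api.handler: Request processed ░
                                                              ░
                                                              ░
                                                              ░
                                                              ░
                                                              ░
                                                              ░
                                                              ░
                                                              ░
                                                              ▼


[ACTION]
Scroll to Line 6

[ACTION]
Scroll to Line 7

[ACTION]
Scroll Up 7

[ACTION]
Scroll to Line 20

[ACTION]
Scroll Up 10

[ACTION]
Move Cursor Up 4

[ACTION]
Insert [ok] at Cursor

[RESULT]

20ok█4-01-15 00:00:03.253 [WARN] api.handler: Socket connectio▲
2024-01-15 00:00:03.266 [ERROR] queue.consumer: File descripto█
ok2024-01-15 00:00:06.357 [INFO] cache.redis: Index rebuild in░
2024-01-15 00:00:07.805 [WARN] db.pool: SSL certificate valida░
2024-01-15 00:00:08.910 [WARN] queue.consumer: Cache hit for k░
2024-01-15 00:00:10.629 [WARN] cache.redis: Queue depth exceed░
2024-01-15 00:00:10.868 [WARN] worker.main: Rate limit applied░
2024-01-15 00:00:14.074 [INFO] http.server: Worker thread star░
2024-01-15 00:00:18.589 [INFO] auth.jwt: Configuration loaded ░
2024-01-15 00:00:23.725 [INFO] queue.consumer: Retrying failed░
2024-01-15 00:00:27.709 [INFO] worker.main: Configuration load░
2024-01-15 00:00:27.856 [INFO] cache.redis: Configuration load░
2024-01-15 00:00:29.185 [INFO] net.socket: Configuration loade░
2024-01-15 00:00:33.665 [WARN] worker.main: Heartbeat received░
2024-01-15 00:00:36.872 [INFO] net.socket: Queue depth exceeds░
2024-01-15 00:00:39.905 [WARN] queue.consumer: SSL certificate░
2024-01-15 00:00:43.820 [DEBUG] queue.consumer: Cache hit for ░
2024-01-15 00:00:44.561 [DEBUG] queue.consumer: Socket connect░
2024-01-15 00:00:47.627 [INFO] db.pool: File descriptor limit ░
2024-01-15 00:00:50.005 [INFO] api.handler: Request processed ░
                                                              ░
                                                              ░
                                                              ░
                                                              ░
                                                              ░
                                                              ░
                                                              ░
                                                              ░
                                                              ▼


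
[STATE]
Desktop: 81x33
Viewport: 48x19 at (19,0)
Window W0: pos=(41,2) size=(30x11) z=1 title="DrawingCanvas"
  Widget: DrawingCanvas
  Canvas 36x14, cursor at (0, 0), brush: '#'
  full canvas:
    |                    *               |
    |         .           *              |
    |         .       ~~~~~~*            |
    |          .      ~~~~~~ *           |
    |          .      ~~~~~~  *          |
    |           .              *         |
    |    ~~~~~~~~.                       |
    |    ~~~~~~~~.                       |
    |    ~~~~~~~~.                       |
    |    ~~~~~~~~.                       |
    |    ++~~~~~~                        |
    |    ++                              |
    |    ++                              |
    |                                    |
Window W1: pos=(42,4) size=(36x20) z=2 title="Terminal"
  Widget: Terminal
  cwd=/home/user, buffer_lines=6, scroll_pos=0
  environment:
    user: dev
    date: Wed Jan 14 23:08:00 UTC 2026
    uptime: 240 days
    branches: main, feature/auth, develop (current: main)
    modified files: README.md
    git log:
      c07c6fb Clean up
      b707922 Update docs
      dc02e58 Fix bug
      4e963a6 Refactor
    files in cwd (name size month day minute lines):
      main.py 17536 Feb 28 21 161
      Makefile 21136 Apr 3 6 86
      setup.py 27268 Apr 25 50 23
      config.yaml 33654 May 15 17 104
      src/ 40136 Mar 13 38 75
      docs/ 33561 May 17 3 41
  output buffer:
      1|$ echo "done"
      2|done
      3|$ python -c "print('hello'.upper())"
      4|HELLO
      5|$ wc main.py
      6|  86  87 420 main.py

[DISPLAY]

                                                
                                                
                      ┏━━━━━━━━━━━━━━━━━━━━━━━━━
                      ┃ DrawingCanvas           
                      ┠┏━━━━━━━━━━━━━━━━━━━━━━━━
                      ┃┃ Terminal               
                      ┃┠────────────────────────
                      ┃┃$ echo "done"           
                      ┃┃done                    
                      ┃┃$ python -c "print('hell
                      ┃┃HELLO                   
                      ┃┃$ wc main.py            
                      ┗┃  86  87 420 main.py    
                       ┃$ █                     
                       ┃                        
                       ┃                        
                       ┃                        
                       ┃                        
                       ┃                        


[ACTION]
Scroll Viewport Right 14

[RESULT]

                                                
                                                
        ┏━━━━━━━━━━━━━━━━━━━━━━━━━━━━┓          
        ┃ DrawingCanvas              ┃          
        ┠┏━━━━━━━━━━━━━━━━━━━━━━━━━━━━━━━━━━┓   
        ┃┃ Terminal                         ┃   
        ┃┠──────────────────────────────────┨   
        ┃┃$ echo "done"                     ┃   
        ┃┃done                              ┃   
        ┃┃$ python -c "print('hello'.upper()┃   
        ┃┃HELLO                             ┃   
        ┃┃$ wc main.py                      ┃   
        ┗┃  86  87 420 main.py              ┃   
         ┃$ █                               ┃   
         ┃                                  ┃   
         ┃                                  ┃   
         ┃                                  ┃   
         ┃                                  ┃   
         ┃                                  ┃   


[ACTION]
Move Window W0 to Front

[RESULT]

                                                
                                                
        ┏━━━━━━━━━━━━━━━━━━━━━━━━━━━━┓          
        ┃ DrawingCanvas              ┃          
        ┠────────────────────────────┨━━━━━━┓   
        ┃+                   *       ┃      ┃   
        ┃         .           *      ┃──────┨   
        ┃         .       ~~~~~~*    ┃      ┃   
        ┃          .      ~~~~~~ *   ┃      ┃   
        ┃          .      ~~~~~~  *  ┃pper()┃   
        ┃           .              * ┃      ┃   
        ┃    ~~~~~~~~.               ┃      ┃   
        ┗━━━━━━━━━━━━━━━━━━━━━━━━━━━━┛      ┃   
         ┃$ █                               ┃   
         ┃                                  ┃   
         ┃                                  ┃   
         ┃                                  ┃   
         ┃                                  ┃   
         ┃                                  ┃   


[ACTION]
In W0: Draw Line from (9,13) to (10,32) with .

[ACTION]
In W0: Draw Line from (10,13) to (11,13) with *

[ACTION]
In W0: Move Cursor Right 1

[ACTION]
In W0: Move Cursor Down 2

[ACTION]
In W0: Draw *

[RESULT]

                                                
                                                
        ┏━━━━━━━━━━━━━━━━━━━━━━━━━━━━┓          
        ┃ DrawingCanvas              ┃          
        ┠────────────────────────────┨━━━━━━┓   
        ┃                    *       ┃      ┃   
        ┃         .           *      ┃──────┨   
        ┃ *       .       ~~~~~~*    ┃      ┃   
        ┃          .      ~~~~~~ *   ┃      ┃   
        ┃          .      ~~~~~~  *  ┃pper()┃   
        ┃           .              * ┃      ┃   
        ┃    ~~~~~~~~.               ┃      ┃   
        ┗━━━━━━━━━━━━━━━━━━━━━━━━━━━━┛      ┃   
         ┃$ █                               ┃   
         ┃                                  ┃   
         ┃                                  ┃   
         ┃                                  ┃   
         ┃                                  ┃   
         ┃                                  ┃   


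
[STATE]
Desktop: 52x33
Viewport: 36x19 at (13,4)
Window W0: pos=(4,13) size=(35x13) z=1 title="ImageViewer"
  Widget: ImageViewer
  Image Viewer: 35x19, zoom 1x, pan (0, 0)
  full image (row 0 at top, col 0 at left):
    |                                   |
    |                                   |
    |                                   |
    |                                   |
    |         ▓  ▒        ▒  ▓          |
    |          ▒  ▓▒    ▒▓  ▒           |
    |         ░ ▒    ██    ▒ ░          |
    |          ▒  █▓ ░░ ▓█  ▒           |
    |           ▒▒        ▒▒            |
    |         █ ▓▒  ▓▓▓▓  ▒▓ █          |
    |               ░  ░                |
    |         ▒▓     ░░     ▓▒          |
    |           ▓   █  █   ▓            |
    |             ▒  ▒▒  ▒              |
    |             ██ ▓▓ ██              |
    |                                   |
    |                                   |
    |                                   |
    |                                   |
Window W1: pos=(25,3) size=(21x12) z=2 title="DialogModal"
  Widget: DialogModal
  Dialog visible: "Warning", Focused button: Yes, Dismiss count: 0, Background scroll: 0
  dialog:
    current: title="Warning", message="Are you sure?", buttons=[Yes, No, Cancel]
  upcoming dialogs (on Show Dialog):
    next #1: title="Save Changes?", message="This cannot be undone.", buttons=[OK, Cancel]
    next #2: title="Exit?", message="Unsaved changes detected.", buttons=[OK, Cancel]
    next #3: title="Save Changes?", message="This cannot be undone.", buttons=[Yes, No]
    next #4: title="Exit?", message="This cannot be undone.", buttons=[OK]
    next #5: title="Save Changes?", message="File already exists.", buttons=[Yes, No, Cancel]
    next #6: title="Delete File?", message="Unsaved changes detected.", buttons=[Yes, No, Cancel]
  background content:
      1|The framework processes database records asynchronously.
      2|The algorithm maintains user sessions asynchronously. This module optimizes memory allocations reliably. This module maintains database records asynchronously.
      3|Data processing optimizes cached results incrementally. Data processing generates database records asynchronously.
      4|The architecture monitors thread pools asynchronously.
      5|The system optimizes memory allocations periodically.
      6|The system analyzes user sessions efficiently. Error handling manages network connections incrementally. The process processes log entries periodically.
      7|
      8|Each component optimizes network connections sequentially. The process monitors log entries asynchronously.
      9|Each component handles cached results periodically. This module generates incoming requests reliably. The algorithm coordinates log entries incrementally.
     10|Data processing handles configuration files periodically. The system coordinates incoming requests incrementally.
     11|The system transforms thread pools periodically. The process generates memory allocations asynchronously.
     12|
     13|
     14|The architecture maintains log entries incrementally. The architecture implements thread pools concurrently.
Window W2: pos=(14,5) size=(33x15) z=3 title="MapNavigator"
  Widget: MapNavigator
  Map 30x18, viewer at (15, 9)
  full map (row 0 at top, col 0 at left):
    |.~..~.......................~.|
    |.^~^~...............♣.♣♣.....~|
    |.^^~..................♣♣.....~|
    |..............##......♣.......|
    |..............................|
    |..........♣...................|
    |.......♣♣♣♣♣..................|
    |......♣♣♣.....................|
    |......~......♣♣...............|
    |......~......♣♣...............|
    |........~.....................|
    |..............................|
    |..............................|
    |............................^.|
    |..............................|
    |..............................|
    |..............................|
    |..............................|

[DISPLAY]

            ┃ DialogModal       ┃   
 ┏━━━━━━━━━━━━━━━━━━━━━━━━━━━━━━━┓  
 ┃ MapNavigator                  ┃  
 ┠───────────────────────────────┨  
 ┃.............................. ┃  
 ┃..........♣................... ┃  
 ┃.......♣♣♣♣♣.................. ┃  
 ┃......♣♣♣..................... ┃  
 ┃......~......♣♣............... ┃  
━┃......~......♣♣@.............. ┃  
e┃........~..................... ┃  
─┃.............................. ┃  
 ┃.............................. ┃  
 ┃............................^. ┃  
 ┃.............................. ┃  
 ┗━━━━━━━━━━━━━━━━━━━━━━━━━━━━━━━┛  
 ▓  ▒        ▒  ▓        ┃          
  ▒  ▓▒    ▒▓  ▒         ┃          
 ░ ▒    ██    ▒ ░        ┃          


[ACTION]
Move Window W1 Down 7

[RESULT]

                                    
 ┏━━━━━━━━━━━━━━━━━━━━━━━━━━━━━━━┓  
 ┃ MapNavigator                  ┃  
 ┠───────────────────────────────┨  
 ┃.............................. ┃  
 ┃..........♣................... ┃  
 ┃.......♣♣♣♣♣.................. ┃  
 ┃......♣♣♣..................... ┃  
 ┃......~......♣♣............... ┃  
━┃......~......♣♣@.............. ┃  
e┃........~..................... ┃  
─┃.............................. ┃  
 ┃.............................. ┃  
 ┃............................^. ┃  
 ┃.............................. ┃  
 ┗━━━━━━━━━━━━━━━━━━━━━━━━━━━━━━━┛  
 ▓  ▒       ┃Each component opti┃   
  ▒  ▓▒    ▒┗━━━━━━━━━━━━━━━━━━━┛   
 ░ ▒    ██    ▒ ░        ┃          


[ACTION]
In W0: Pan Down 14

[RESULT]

                                    
 ┏━━━━━━━━━━━━━━━━━━━━━━━━━━━━━━━┓  
 ┃ MapNavigator                  ┃  
 ┠───────────────────────────────┨  
 ┃.............................. ┃  
 ┃..........♣................... ┃  
 ┃.......♣♣♣♣♣.................. ┃  
 ┃......♣♣♣..................... ┃  
 ┃......~......♣♣............... ┃  
━┃......~......♣♣@.............. ┃  
e┃........~..................... ┃  
─┃.............................. ┃  
 ┃.............................. ┃  
 ┃............................^. ┃  
 ┃.............................. ┃  
 ┗━━━━━━━━━━━━━━━━━━━━━━━━━━━━━━━┛  
            ┃Each component opti┃   
            ┗━━━━━━━━━━━━━━━━━━━┛   
                         ┃          


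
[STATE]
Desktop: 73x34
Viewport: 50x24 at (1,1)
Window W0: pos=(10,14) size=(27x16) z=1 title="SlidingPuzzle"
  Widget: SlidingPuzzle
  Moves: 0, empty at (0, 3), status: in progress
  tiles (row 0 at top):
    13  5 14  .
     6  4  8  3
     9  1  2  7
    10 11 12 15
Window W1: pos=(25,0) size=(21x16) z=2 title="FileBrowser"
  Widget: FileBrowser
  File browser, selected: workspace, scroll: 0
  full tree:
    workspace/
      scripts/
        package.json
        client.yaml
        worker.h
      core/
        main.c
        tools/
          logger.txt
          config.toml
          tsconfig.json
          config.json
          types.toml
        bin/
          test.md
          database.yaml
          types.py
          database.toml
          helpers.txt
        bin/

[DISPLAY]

                        ┃ FileBrowser       ┃     
                        ┠───────────────────┨     
                        ┃> [-] workspace/   ┃     
                        ┃    [+] scripts/   ┃     
                        ┃    [+] core/      ┃     
                        ┃                   ┃     
                        ┃                   ┃     
                        ┃                   ┃     
                        ┃                   ┃     
                        ┃                   ┃     
                        ┃                   ┃     
                        ┃                   ┃     
                        ┃                   ┃     
         ┏━━━━━━━━━━━━━━┃                   ┃     
         ┃ SlidingPuzzle┗━━━━━━━━━━━━━━━━━━━┛     
         ┠─────────────────────────┨              
         ┃┌────┬────┬────┬────┐    ┃              
         ┃│ 13 │  5 │ 14 │    │    ┃              
         ┃├────┼────┼────┼────┤    ┃              
         ┃│  6 │  4 │  8 │  3 │    ┃              
         ┃├────┼────┼────┼────┤    ┃              
         ┃│  9 │  1 │  2 │  7 │    ┃              
         ┃├────┼────┼────┼────┤    ┃              
         ┃│ 10 │ 11 │ 12 │ 15 │    ┃              


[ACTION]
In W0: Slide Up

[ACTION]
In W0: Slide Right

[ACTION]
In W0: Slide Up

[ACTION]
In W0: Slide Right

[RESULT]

                        ┃ FileBrowser       ┃     
                        ┠───────────────────┨     
                        ┃> [-] workspace/   ┃     
                        ┃    [+] scripts/   ┃     
                        ┃    [+] core/      ┃     
                        ┃                   ┃     
                        ┃                   ┃     
                        ┃                   ┃     
                        ┃                   ┃     
                        ┃                   ┃     
                        ┃                   ┃     
                        ┃                   ┃     
                        ┃                   ┃     
         ┏━━━━━━━━━━━━━━┃                   ┃     
         ┃ SlidingPuzzle┗━━━━━━━━━━━━━━━━━━━┛     
         ┠─────────────────────────┨              
         ┃┌────┬────┬────┬────┐    ┃              
         ┃│ 13 │  5 │ 14 │  3 │    ┃              
         ┃├────┼────┼────┼────┤    ┃              
         ┃│  6 │  4 │  2 │  8 │    ┃              
         ┃├────┼────┼────┼────┤    ┃              
         ┃│  9 │    │  1 │  7 │    ┃              
         ┃├────┼────┼────┼────┤    ┃              
         ┃│ 10 │ 11 │ 12 │ 15 │    ┃              


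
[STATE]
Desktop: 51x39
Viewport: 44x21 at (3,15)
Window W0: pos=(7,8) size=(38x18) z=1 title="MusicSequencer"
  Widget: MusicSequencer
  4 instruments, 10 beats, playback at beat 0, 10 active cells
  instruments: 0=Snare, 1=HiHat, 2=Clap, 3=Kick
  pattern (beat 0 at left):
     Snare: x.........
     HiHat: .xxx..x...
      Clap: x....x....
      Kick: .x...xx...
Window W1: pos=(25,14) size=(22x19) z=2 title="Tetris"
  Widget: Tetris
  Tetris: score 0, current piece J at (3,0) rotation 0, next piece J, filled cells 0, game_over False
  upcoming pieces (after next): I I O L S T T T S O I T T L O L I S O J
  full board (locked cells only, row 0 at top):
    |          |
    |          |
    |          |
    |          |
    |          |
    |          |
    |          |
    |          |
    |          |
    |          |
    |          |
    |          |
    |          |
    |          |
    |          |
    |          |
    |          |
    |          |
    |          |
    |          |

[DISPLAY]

    ┃  Kick·█···██··· ┃ Tetris             ┃
    ┃                 ┠────────────────────┨
    ┃                 ┃          │Next:    ┃
    ┃                 ┃          │█        ┃
    ┃                 ┃          │███      ┃
    ┃                 ┃          │         ┃
    ┃                 ┃          │         ┃
    ┃                 ┃          │         ┃
    ┃                 ┃          │Score:   ┃
    ┃                 ┃          │0        ┃
    ┗━━━━━━━━━━━━━━━━━┃          │         ┃
                      ┃          │         ┃
                      ┃          │         ┃
                      ┃          │         ┃
                      ┃          │         ┃
                      ┃          │         ┃
                      ┃          │         ┃
                      ┗━━━━━━━━━━━━━━━━━━━━┛
                                            
                                            
                                            


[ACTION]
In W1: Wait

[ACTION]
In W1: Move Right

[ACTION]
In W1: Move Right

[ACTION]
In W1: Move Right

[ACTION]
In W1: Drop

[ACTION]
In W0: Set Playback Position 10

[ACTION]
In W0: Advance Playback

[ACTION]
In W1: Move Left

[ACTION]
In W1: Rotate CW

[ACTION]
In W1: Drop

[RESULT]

    ┃  Kick·█···██··· ┃ Tetris             ┃
    ┃                 ┠────────────────────┨
    ┃                 ┃     █    │Next:    ┃
    ┃                 ┃          │█        ┃
    ┃                 ┃          │███      ┃
    ┃                 ┃          │         ┃
    ┃                 ┃          │         ┃
    ┃                 ┃          │         ┃
    ┃                 ┃          │Score:   ┃
    ┃                 ┃          │0        ┃
    ┗━━━━━━━━━━━━━━━━━┃          │         ┃
                      ┃          │         ┃
                      ┃          │         ┃
                      ┃          │         ┃
                      ┃          │         ┃
                      ┃          │         ┃
                      ┃          │         ┃
                      ┗━━━━━━━━━━━━━━━━━━━━┛
                                            
                                            
                                            


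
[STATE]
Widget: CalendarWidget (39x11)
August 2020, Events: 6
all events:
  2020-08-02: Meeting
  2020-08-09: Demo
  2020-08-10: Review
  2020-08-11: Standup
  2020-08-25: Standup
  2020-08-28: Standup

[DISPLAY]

              August 2020              
Mo Tu We Th Fr Sa Su                   
                1  2*                  
 3  4  5  6  7  8  9*                  
10* 11* 12 13 14 15 16                 
17 18 19 20 21 22 23                   
24 25* 26 27 28* 29 30                 
31                                     
                                       
                                       
                                       


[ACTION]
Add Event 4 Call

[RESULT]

              August 2020              
Mo Tu We Th Fr Sa Su                   
                1  2*                  
 3  4*  5  6  7  8  9*                 
10* 11* 12 13 14 15 16                 
17 18 19 20 21 22 23                   
24 25* 26 27 28* 29 30                 
31                                     
                                       
                                       
                                       


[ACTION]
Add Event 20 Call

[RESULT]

              August 2020              
Mo Tu We Th Fr Sa Su                   
                1  2*                  
 3  4*  5  6  7  8  9*                 
10* 11* 12 13 14 15 16                 
17 18 19 20* 21 22 23                  
24 25* 26 27 28* 29 30                 
31                                     
                                       
                                       
                                       


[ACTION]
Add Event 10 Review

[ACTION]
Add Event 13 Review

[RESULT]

              August 2020              
Mo Tu We Th Fr Sa Su                   
                1  2*                  
 3  4*  5  6  7  8  9*                 
10* 11* 12 13* 14 15 16                
17 18 19 20* 21 22 23                  
24 25* 26 27 28* 29 30                 
31                                     
                                       
                                       
                                       


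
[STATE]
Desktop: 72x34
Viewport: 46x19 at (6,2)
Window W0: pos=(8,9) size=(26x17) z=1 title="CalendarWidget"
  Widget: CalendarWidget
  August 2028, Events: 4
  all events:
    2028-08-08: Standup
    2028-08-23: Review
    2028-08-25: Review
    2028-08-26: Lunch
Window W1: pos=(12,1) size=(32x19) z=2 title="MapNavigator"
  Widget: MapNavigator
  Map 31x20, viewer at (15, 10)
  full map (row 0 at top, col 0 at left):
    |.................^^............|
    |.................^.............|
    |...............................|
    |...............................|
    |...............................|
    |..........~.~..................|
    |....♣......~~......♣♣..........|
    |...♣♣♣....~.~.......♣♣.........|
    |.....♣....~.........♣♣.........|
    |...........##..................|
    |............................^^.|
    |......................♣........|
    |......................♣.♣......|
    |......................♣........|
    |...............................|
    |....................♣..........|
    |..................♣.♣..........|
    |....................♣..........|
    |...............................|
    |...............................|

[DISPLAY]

      ┃ MapNavigator                 ┃        
      ┠──────────────────────────────┨        
      ┃..............................┃        
      ┃..............................┃        
      ┃..........~.~.................┃        
      ┃....♣......~~......♣♣.........┃        
      ┃...♣♣♣....~.~.......♣♣........┃        
  ┏━━━┃.....♣....~.........♣♣........┃        
  ┃ Ca┃...........##.................┃        
  ┠───┃...............@............^^┃        
  ┃   ┃......................♣.......┃        
  ┃Mo ┃......................♣.♣.....┃        
  ┃   ┃......................♣.......┃        
  ┃ 7 ┃..............................┃        
  ┃14 ┃....................♣.........┃        
  ┃21 ┃..................♣.♣.........┃        
  ┃28 ┃....................♣.........┃        
  ┃   ┗━━━━━━━━━━━━━━━━━━━━━━━━━━━━━━┛        
  ┃                        ┃                  


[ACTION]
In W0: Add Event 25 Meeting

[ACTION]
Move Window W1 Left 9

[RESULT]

apNavigator                 ┃                 
────────────────────────────┨                 
............................┃                 
............................┃                 
........~.~.................┃                 
..♣......~~......♣♣.........┃                 
.♣♣♣....~.~.......♣♣........┃                 
...♣....~.........♣♣........┃                 
.........##.................┃                 
.............@............^^┃                 
....................♣.......┃                 
....................♣.♣.....┃                 
....................♣.......┃                 
............................┃                 
..................♣.........┃                 
................♣.♣.........┃                 
..................♣.........┃                 
━━━━━━━━━━━━━━━━━━━━━━━━━━━━┛                 
  ┃                        ┃                  


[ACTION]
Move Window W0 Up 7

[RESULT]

apNavigator                 ┃                 
────────────────────────────┨                 
............................┃                 
............................┃                 
........~.~.................┃                 
..♣......~~......♣♣.........┃                 
.♣♣♣....~.~.......♣♣........┃                 
...♣....~.........♣♣........┃                 
.........##.................┃                 
.............@............^^┃                 
....................♣.......┃                 
....................♣.♣.....┃                 
....................♣.......┃                 
............................┃                 
..................♣.........┃                 
................♣.♣.........┃                 
..................♣.........┃                 
━━━━━━━━━━━━━━━━━━━━━━━━━━━━┛                 
                                              


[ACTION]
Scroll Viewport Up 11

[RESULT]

                                              
━━━━━━━━━━━━━━━━━━━━━━━━━━━━┓                 
apNavigator                 ┃                 
────────────────────────────┨                 
............................┃                 
............................┃                 
........~.~.................┃                 
..♣......~~......♣♣.........┃                 
.♣♣♣....~.~.......♣♣........┃                 
...♣....~.........♣♣........┃                 
.........##.................┃                 
.............@............^^┃                 
....................♣.......┃                 
....................♣.♣.....┃                 
....................♣.......┃                 
............................┃                 
..................♣.........┃                 
................♣.♣.........┃                 
..................♣.........┃                 


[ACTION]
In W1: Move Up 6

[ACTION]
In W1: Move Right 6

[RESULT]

                                              
━━━━━━━━━━━━━━━━━━━━━━━━━━━━┓                 
apNavigator                 ┃                 
────────────────────────────┨                 
                            ┃                 
                            ┃                 
                            ┃                 
.........^^............     ┃                 
.........^.............     ┃                 
.......................     ┃                 
.......................     ┃                 
.............@.........     ┃                 
..~.~..................     ┃                 
...~~......♣♣..........     ┃                 
..~.~.......♣♣.........     ┃                 
..~.........♣♣.........     ┃                 
...##..................     ┃                 
....................^^.     ┃                 
..............♣........     ┃                 


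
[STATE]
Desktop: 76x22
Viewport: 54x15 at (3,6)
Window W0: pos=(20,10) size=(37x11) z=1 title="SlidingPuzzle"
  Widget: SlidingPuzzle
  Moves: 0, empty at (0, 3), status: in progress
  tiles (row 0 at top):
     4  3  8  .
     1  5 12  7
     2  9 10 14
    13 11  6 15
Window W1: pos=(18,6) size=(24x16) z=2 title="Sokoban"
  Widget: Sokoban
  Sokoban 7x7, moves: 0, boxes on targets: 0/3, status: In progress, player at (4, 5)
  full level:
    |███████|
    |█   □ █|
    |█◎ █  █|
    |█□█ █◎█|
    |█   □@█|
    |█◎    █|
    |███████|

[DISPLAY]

               ┏━━━━━━━━━━━━━━━━━━━━━━┓               
               ┃ Sokoban              ┃               
               ┠──────────────────────┨               
               ┃███████               ┃               
               ┃█   □ █               ┃━━━━━━━━━━━━━━┓
               ┃█◎ █  █               ┃              ┃
               ┃█□█ █◎█               ┃──────────────┨
               ┃█   □@█               ┃              ┃
               ┃█◎    █               ┃              ┃
               ┃███████               ┃              ┃
               ┃Moves: 0  0/3         ┃              ┃
               ┃                      ┃              ┃
               ┃                      ┃              ┃
               ┃                      ┃              ┃
               ┃                      ┃━━━━━━━━━━━━━━┛


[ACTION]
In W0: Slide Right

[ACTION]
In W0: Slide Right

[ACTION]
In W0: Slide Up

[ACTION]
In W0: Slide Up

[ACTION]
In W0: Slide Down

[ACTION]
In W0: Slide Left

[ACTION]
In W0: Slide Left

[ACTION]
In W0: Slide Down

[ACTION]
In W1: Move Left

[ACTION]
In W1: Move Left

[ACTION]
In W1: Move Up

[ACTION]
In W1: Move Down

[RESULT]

               ┏━━━━━━━━━━━━━━━━━━━━━━┓               
               ┃ Sokoban              ┃               
               ┠──────────────────────┨               
               ┃███████               ┃               
               ┃█   □ █               ┃━━━━━━━━━━━━━━┓
               ┃█◎ █  █               ┃              ┃
               ┃█□█ █◎█               ┃──────────────┨
               ┃█ □@  █               ┃              ┃
               ┃█◎    █               ┃              ┃
               ┃███████               ┃              ┃
               ┃Moves: 4  0/3         ┃              ┃
               ┃                      ┃              ┃
               ┃                      ┃              ┃
               ┃                      ┃              ┃
               ┃                      ┃━━━━━━━━━━━━━━┛
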